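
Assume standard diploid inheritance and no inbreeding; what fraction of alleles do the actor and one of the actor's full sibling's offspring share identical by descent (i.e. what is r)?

Each parent–offspring link contributes a factor of 1/2, and independent paths through distinct common ancestors add.
Full aunt/uncle↔niece/nephew: two paths of length 3 through the shared grandparent pair: r = 2·(1/2)^3 = 1/4.

0.25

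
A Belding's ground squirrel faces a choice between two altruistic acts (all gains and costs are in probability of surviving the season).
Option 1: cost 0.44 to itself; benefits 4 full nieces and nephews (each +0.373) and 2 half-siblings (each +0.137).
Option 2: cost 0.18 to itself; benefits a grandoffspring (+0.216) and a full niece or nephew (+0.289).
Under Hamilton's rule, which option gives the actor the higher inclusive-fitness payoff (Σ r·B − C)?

Option 1: r to a full niece or nephew = 0.25.
Option 1: r to a half-sibling = 0.25.
Option 1: Σ r·B − C = (4·0.25·0.373 + 2·0.25·0.137) − 0.44 = 0.0015.
Option 2: r to a grandoffspring = 0.25.
Option 2: r to a full niece or nephew = 0.25.
Option 2: Σ r·B − C = (1·0.25·0.216 + 1·0.25·0.289) − 0.18 = -0.05375.
Option 1 has the higher net inclusive-fitness payoff.

Option 1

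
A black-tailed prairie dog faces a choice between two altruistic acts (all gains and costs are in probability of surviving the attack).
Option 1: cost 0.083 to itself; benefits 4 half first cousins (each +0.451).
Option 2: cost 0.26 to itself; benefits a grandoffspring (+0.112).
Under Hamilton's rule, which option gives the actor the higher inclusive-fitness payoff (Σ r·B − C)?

Option 1: r to a half first cousin = 0.0625.
Option 1: Σ r·B − C = (4·0.0625·0.451) − 0.083 = 0.02975.
Option 2: r to a grandoffspring = 0.25.
Option 2: Σ r·B − C = (1·0.25·0.112) − 0.26 = -0.232.
Option 1 has the higher net inclusive-fitness payoff.

Option 1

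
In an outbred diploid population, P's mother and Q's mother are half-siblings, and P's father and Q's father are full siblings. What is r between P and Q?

Relatedness sums over independent paths through distinct common ancestors.
P and Q are related in two ways: half first cousins through their mothers (r = 1/16) and first cousins through their fathers (r = 1/8).
r = 1/16 + 1/8 = 0.1875.

0.1875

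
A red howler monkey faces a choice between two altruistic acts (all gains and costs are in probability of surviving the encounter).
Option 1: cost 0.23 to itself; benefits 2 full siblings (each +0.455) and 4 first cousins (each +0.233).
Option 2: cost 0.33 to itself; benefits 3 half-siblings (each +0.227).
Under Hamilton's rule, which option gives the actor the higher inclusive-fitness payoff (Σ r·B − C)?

Option 1

Option 1: r to a full sibling = 0.5.
Option 1: r to a first cousin = 0.125.
Option 1: Σ r·B − C = (2·0.5·0.455 + 4·0.125·0.233) − 0.23 = 0.3415.
Option 2: r to a half-sibling = 0.25.
Option 2: Σ r·B − C = (3·0.25·0.227) − 0.33 = -0.15975.
Option 1 has the higher net inclusive-fitness payoff.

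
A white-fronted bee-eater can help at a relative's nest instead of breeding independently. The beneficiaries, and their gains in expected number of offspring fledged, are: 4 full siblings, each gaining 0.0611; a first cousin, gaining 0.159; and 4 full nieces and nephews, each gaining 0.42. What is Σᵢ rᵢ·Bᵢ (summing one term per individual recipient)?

0.562075

r to a full sibling = 1/2 (full sibs share both parents — two paths of length 2: r = 2·(1/2)^2 = 1/2).
r to a first cousin = 0.125 (first cousins share one grandparent pair — two paths of length 4: r = 2·(1/2)^4 = 1/8).
r to a full niece or nephew = 1/4 (full aunt/uncle↔niece/nephew: two paths of length 3 through the shared grandparent pair: r = 2·(1/2)^3 = 1/4).
Summing one r·B term per recipient: 4·0.5·0.0611 + 1·0.125·0.159 + 4·0.25·0.42 = 0.562075.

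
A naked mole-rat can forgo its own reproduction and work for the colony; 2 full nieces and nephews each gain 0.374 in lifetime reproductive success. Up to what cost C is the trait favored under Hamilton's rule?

r to a full niece or nephew = 1/4 (full aunt/uncle↔niece/nephew: two paths of length 3 through the shared grandparent pair: r = 2·(1/2)^3 = 1/4).
Hamilton's rule: n·r·B > C, so the trait is favored while C < n·r·B = 2·0.25·0.374 = 0.187.

0.187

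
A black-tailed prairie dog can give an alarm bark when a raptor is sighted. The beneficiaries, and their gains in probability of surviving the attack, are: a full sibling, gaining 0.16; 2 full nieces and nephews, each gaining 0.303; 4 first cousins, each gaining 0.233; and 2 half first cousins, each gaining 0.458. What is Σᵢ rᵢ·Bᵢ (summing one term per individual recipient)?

0.40525

r to a full sibling = 0.5 (full sibs share both parents — two paths of length 2: r = 2·(1/2)^2 = 1/2).
r to a full niece or nephew = 0.25 (full aunt/uncle↔niece/nephew: two paths of length 3 through the shared grandparent pair: r = 2·(1/2)^3 = 1/4).
r to a first cousin = 0.125 (first cousins share one grandparent pair — two paths of length 4: r = 2·(1/2)^4 = 1/8).
r to a half first cousin = 0.0625 (half first cousins share one grandparent — one path of length 4: r = (1/2)^4 = 1/16).
Summing one r·B term per recipient: 1·0.5·0.16 + 2·0.25·0.303 + 4·0.125·0.233 + 2·0.0625·0.458 = 0.40525.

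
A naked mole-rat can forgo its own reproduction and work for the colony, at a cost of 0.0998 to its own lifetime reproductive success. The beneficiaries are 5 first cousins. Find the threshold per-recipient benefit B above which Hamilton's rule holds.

r to a first cousin = 0.125 (first cousins share one grandparent pair — two paths of length 4: r = 2·(1/2)^4 = 1/8).
Hamilton's rule with n recipients of equal r: n·r·B > C, so B > C/(n·r) = 0.0998/(5·0.125) = 0.1597.

0.1597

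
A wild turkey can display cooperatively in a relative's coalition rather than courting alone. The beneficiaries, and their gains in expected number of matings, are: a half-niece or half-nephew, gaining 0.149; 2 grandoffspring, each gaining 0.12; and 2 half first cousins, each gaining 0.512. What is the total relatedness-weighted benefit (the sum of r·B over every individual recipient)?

r to a half-niece or half-nephew = 0.125 (half-aunt/uncle↔niece/nephew: one path of length 3: r = (1/2)^3 = 1/8).
r to a grandoffspring = 1/4 (two parent–offspring links: r = (1/2)^2 = 1/4).
r to a half first cousin = 1/16 (half first cousins share one grandparent — one path of length 4: r = (1/2)^4 = 1/16).
Summing one r·B term per recipient: 1·0.125·0.149 + 2·0.25·0.12 + 2·0.0625·0.512 = 0.142625.

0.142625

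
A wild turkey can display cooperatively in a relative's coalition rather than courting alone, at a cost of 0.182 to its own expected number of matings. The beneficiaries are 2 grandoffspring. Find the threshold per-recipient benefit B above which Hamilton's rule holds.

r to a grandoffspring = 0.25 (two parent–offspring links: r = (1/2)^2 = 1/4).
Hamilton's rule with n recipients of equal r: n·r·B > C, so B > C/(n·r) = 0.182/(2·0.25) = 0.364.

0.364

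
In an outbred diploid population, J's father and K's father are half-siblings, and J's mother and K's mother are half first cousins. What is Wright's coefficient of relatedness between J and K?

Relatedness sums over independent paths through distinct common ancestors.
J and K are related in two ways: half first cousins through their fathers (r = 1/16) and half second cousins through their mothers (r = 1/64).
r = 1/16 + 1/64 = 0.078125.

0.078125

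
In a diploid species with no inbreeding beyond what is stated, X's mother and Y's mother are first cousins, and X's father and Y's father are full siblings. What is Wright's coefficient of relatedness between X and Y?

With two independent routes of shared ancestry, r is the sum of the two contributions.
X and Y are related in two ways: second cousins through their mothers (r = 1/32) and first cousins through their fathers (r = 1/8).
r = 1/32 + 1/8 = 5/32 = 0.15625.

0.15625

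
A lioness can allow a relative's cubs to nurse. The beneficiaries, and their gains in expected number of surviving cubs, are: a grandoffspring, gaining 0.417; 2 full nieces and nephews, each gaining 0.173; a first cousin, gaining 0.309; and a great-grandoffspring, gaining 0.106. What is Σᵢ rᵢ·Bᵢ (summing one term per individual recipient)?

r to a grandoffspring = 0.25 (two parent–offspring links: r = (1/2)^2 = 1/4).
r to a full niece or nephew = 0.25 (full aunt/uncle↔niece/nephew: two paths of length 3 through the shared grandparent pair: r = 2·(1/2)^3 = 1/4).
r to a first cousin = 1/8 (first cousins share one grandparent pair — two paths of length 4: r = 2·(1/2)^4 = 1/8).
r to a great-grandoffspring = 0.125 (three parent–offspring links: r = (1/2)^3 = 1/8).
Summing one r·B term per recipient: 1·0.25·0.417 + 2·0.25·0.173 + 1·0.125·0.309 + 1·0.125·0.106 = 0.242625.

0.242625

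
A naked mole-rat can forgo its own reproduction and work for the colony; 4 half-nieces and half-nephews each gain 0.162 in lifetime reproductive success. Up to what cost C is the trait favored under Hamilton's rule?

0.081

r to a half-niece or half-nephew = 1/8 (half-aunt/uncle↔niece/nephew: one path of length 3: r = (1/2)^3 = 1/8).
Hamilton's rule: n·r·B > C, so the trait is favored while C < n·r·B = 4·0.125·0.162 = 0.081.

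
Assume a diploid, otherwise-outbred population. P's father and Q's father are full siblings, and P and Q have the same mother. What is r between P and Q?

0.375

With two independent routes of shared ancestry, r is the sum of the two contributions.
P and Q are related in two ways: first cousins through their fathers (r = 1/8) and half-sibs through their shared mother (r = 1/4).
r = 1/8 + 1/4 = 3/8 = 0.375.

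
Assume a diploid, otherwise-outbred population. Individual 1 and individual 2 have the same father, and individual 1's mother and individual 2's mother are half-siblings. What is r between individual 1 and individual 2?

Relatedness sums over independent paths through distinct common ancestors.
Individual 1 and individual 2 are related in two ways: half-sibs through their shared father (r = 1/4) and half first cousins through their mothers (r = 1/16).
r = 1/4 + 1/16 = 5/16 = 0.3125.

0.3125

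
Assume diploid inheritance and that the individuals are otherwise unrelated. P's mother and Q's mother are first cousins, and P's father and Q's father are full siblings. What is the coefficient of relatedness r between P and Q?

Wright's path rule: contributions from independent ancestry routes add.
P and Q are related in two ways: second cousins through their mothers (r = 1/32) and first cousins through their fathers (r = 1/8).
r = 1/32 + 1/8 = 0.15625.

0.15625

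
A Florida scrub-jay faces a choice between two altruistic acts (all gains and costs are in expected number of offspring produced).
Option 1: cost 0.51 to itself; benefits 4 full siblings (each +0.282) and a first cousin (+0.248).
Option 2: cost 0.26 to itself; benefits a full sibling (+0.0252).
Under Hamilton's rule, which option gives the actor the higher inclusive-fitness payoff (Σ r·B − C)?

Option 1

Option 1: r to a full sibling = 0.5.
Option 1: r to a first cousin = 0.125.
Option 1: Σ r·B − C = (4·0.5·0.282 + 1·0.125·0.248) − 0.51 = 0.085.
Option 2: r to a full sibling = 0.5.
Option 2: Σ r·B − C = (1·0.5·0.0252) − 0.26 = -0.2474.
Option 1 has the higher net inclusive-fitness payoff.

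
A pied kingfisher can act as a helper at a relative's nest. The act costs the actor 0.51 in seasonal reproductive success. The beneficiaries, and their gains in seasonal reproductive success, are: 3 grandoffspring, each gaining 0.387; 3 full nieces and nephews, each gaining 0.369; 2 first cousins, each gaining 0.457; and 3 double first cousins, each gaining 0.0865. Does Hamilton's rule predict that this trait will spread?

Yes

Hamilton's rule: the trait is favored when the sum of r·B over every recipient exceeds the actor's cost C.
r to a grandoffspring = 1/4 (two parent–offspring links: r = (1/2)^2 = 1/4).
r to a full niece or nephew = 0.25 (full aunt/uncle↔niece/nephew: two paths of length 3 through the shared grandparent pair: r = 2·(1/2)^3 = 1/4).
r to a first cousin = 0.125 (first cousins share one grandparent pair — two paths of length 4: r = 2·(1/2)^4 = 1/8).
r to a double first cousin = 0.25 (double first cousins share both grandparent pairs — four paths of length 4: r = 4·(1/2)^4 = 1/4).
Summing one r·B term per recipient: 3·0.25·0.387 + 3·0.25·0.369 + 2·0.125·0.457 + 3·0.25·0.0865 = 0.746125.
0.746125 > 0.51: the indirect benefit exceeds the cost.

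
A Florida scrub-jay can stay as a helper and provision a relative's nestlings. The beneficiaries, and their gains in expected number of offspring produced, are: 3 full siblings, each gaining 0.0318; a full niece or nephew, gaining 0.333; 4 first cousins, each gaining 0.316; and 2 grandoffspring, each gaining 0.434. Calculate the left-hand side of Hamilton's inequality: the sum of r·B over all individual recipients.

r to a full sibling = 0.5 (full sibs share both parents — two paths of length 2: r = 2·(1/2)^2 = 1/2).
r to a full niece or nephew = 1/4 (full aunt/uncle↔niece/nephew: two paths of length 3 through the shared grandparent pair: r = 2·(1/2)^3 = 1/4).
r to a first cousin = 1/8 (first cousins share one grandparent pair — two paths of length 4: r = 2·(1/2)^4 = 1/8).
r to a grandoffspring = 1/4 (two parent–offspring links: r = (1/2)^2 = 1/4).
Summing one r·B term per recipient: 3·0.5·0.0318 + 1·0.25·0.333 + 4·0.125·0.316 + 2·0.25·0.434 = 0.50595.

0.50595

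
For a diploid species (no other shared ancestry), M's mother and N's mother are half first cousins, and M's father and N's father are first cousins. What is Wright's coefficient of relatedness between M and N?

0.046875

With two independent routes of shared ancestry, r is the sum of the two contributions.
M and N are related in two ways: half second cousins through their mothers (r = 1/64) and second cousins through their fathers (r = 1/32).
r = 1/64 + 1/32 = 0.046875.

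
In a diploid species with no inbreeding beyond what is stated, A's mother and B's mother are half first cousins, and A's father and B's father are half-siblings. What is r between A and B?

0.078125

Independent pedigree routes through distinct common ancestors add.
A and B are related in two ways: half second cousins through their mothers (r = 1/64) and half first cousins through their fathers (r = 1/16).
r = 1/64 + 1/16 = 5/64 = 0.078125.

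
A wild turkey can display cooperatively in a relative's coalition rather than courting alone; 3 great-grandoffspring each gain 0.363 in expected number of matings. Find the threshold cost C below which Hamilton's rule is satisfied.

0.136125

r to a great-grandoffspring = 1/8 (three parent–offspring links: r = (1/2)^3 = 1/8).
Hamilton's rule: n·r·B > C, so the trait is favored while C < n·r·B = 3·0.125·0.363 = 0.136125.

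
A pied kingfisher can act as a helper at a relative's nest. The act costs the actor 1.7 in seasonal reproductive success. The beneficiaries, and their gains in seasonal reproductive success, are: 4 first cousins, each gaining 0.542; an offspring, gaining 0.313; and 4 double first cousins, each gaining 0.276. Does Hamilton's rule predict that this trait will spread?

No

Hamilton's rule: the trait is favored when the sum of r·B over every recipient exceeds the actor's cost C.
r to a first cousin = 0.125 (first cousins share one grandparent pair — two paths of length 4: r = 2·(1/2)^4 = 1/8).
r to an offspring = 0.5 (one parent–offspring link: r = (1/2)^1 = 1/2).
r to a double first cousin = 0.25 (double first cousins share both grandparent pairs — four paths of length 4: r = 4·(1/2)^4 = 1/4).
Summing one r·B term per recipient: 4·0.125·0.542 + 1·0.5·0.313 + 4·0.25·0.276 = 0.7035.
0.7035 < 1.7: the indirect benefit is less than the cost.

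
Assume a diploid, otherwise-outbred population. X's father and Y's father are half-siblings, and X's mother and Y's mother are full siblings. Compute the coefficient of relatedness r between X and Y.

0.1875

Relatedness sums over independent paths through distinct common ancestors.
X and Y are related in two ways: half first cousins through their fathers (r = 1/16) and first cousins through their mothers (r = 1/8).
r = 1/16 + 1/8 = 0.1875.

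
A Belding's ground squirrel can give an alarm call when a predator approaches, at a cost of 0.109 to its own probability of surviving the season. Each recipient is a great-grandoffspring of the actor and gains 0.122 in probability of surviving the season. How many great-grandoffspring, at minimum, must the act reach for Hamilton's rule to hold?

r to a great-grandoffspring = 0.125 (three parent–offspring links: r = (1/2)^3 = 1/8).
Hamilton's rule: n·r·B > C  ⇒  n > C/(r·B) = 0.109/(0.125·0.122) = 7.148.
The smallest integer exceeding 7.148 is 8.

8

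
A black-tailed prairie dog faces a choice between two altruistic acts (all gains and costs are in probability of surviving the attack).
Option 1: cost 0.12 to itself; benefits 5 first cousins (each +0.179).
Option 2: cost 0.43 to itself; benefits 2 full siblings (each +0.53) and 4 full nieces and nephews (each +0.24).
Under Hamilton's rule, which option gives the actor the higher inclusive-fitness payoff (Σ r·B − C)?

Option 2

Option 1: r to a first cousin = 0.125.
Option 1: Σ r·B − C = (5·0.125·0.179) − 0.12 = -0.008125.
Option 2: r to a full sibling = 0.5.
Option 2: r to a full niece or nephew = 0.25.
Option 2: Σ r·B − C = (2·0.5·0.53 + 4·0.25·0.24) − 0.43 = 0.34.
Option 2 has the higher net inclusive-fitness payoff.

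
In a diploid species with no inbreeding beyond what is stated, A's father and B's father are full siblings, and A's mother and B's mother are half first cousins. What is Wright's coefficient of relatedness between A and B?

0.140625

Wright's path rule: contributions from independent ancestry routes add.
A and B are related in two ways: first cousins through their fathers (r = 1/8) and half second cousins through their mothers (r = 1/64).
r = 1/8 + 1/64 = 0.140625.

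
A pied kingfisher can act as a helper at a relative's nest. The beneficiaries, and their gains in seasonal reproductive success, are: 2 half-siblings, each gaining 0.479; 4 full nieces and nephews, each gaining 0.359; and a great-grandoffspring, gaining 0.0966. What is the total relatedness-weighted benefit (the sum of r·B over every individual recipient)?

0.610575

r to a half-sibling = 1/4 (half-sibs share one parent — one path of length 2: r = (1/2)^2 = 1/4).
r to a full niece or nephew = 0.25 (full aunt/uncle↔niece/nephew: two paths of length 3 through the shared grandparent pair: r = 2·(1/2)^3 = 1/4).
r to a great-grandoffspring = 0.125 (three parent–offspring links: r = (1/2)^3 = 1/8).
Summing one r·B term per recipient: 2·0.25·0.479 + 4·0.25·0.359 + 1·0.125·0.0966 = 0.610575.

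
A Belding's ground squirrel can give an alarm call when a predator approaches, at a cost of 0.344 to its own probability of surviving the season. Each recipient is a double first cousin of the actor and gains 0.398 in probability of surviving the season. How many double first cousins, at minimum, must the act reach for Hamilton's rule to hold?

4

r to a double first cousin = 0.25 (double first cousins share both grandparent pairs — four paths of length 4: r = 4·(1/2)^4 = 1/4).
Hamilton's rule: n·r·B > C  ⇒  n > C/(r·B) = 0.344/(0.25·0.398) = 3.457.
The smallest integer exceeding 3.457 is 4.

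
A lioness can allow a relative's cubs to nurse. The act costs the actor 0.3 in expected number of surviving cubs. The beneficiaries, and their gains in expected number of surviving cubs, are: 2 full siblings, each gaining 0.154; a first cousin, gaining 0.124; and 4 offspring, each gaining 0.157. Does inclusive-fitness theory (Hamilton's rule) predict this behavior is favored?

Hamilton's rule: the trait is favored when the sum of r·B over every recipient exceeds the actor's cost C.
r to a full sibling = 0.5 (full sibs share both parents — two paths of length 2: r = 2·(1/2)^2 = 1/2).
r to a first cousin = 1/8 (first cousins share one grandparent pair — two paths of length 4: r = 2·(1/2)^4 = 1/8).
r to an offspring = 0.5 (one parent–offspring link: r = (1/2)^1 = 1/2).
Summing one r·B term per recipient: 2·0.5·0.154 + 1·0.125·0.124 + 4·0.5·0.157 = 0.4835.
0.4835 > 0.3: the indirect benefit exceeds the cost.

Yes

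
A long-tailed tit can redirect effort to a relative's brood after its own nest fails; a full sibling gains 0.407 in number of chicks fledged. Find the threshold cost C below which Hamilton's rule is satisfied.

r to a full sibling = 1/2 (full sibs share both parents — two paths of length 2: r = 2·(1/2)^2 = 1/2).
Hamilton's rule: n·r·B > C, so the trait is favored while C < n·r·B = 1·0.5·0.407 = 0.2035.

0.2035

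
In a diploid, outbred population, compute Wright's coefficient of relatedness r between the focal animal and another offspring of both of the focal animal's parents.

Each parent–offspring link contributes a factor of 1/2, and independent paths through distinct common ancestors add.
Full sibs share both parents — two paths of length 2: r = 2·(1/2)^2 = 1/2.

0.5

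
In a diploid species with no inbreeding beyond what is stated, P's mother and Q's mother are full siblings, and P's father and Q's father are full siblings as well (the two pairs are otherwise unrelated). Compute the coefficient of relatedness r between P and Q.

With two independent routes of shared ancestry, r is the sum of the two contributions.
P and Q are related in two ways: first cousins through their mothers (r = 1/8) and first cousins through their fathers (r = 1/8) — i.e. double first cousins.
r = 1/8 + 1/8 = 1/4 = 0.25.

0.25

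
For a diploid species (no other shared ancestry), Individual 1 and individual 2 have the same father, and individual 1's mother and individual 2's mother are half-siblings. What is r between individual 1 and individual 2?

Wright's path rule: contributions from independent ancestry routes add.
Individual 1 and individual 2 are related in two ways: half-sibs through their shared father (r = 1/4) and half first cousins through their mothers (r = 1/16).
r = 1/4 + 1/16 = 5/16 = 0.3125.

0.3125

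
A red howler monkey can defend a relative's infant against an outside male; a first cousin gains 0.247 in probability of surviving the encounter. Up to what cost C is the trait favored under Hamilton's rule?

0.030875

r to a first cousin = 0.125 (first cousins share one grandparent pair — two paths of length 4: r = 2·(1/2)^4 = 1/8).
Hamilton's rule: n·r·B > C, so the trait is favored while C < n·r·B = 1·0.125·0.247 = 0.030875.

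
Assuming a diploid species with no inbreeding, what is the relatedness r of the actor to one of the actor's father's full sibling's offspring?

Each parent–offspring link contributes a factor of 1/2, and independent paths through distinct common ancestors add.
First cousins share one grandparent pair — two paths of length 4: r = 2·(1/2)^4 = 1/8.

0.125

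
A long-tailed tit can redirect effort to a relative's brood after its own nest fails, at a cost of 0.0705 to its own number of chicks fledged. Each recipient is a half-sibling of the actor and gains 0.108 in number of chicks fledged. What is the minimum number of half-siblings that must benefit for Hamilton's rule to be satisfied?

r to a half-sibling = 0.25 (half-sibs share one parent — one path of length 2: r = (1/2)^2 = 1/4).
Hamilton's rule: n·r·B > C  ⇒  n > C/(r·B) = 0.0705/(0.25·0.108) = 2.611.
The smallest integer exceeding 2.611 is 3.

3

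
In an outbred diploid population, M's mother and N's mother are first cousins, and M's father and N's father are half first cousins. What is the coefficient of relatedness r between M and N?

Relatedness sums over independent paths through distinct common ancestors.
M and N are related in two ways: second cousins through their mothers (r = 1/32) and half second cousins through their fathers (r = 1/64).
r = 1/32 + 1/64 = 0.046875.

0.046875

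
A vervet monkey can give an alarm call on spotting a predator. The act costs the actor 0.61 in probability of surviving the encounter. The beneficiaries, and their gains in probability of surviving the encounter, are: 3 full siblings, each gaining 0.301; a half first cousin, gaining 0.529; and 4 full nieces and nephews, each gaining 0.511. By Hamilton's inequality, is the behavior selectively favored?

Yes

Hamilton's rule: the trait is favored when the sum of r·B over every recipient exceeds the actor's cost C.
r to a full sibling = 1/2 (full sibs share both parents — two paths of length 2: r = 2·(1/2)^2 = 1/2).
r to a half first cousin = 1/16 (half first cousins share one grandparent — one path of length 4: r = (1/2)^4 = 1/16).
r to a full niece or nephew = 1/4 (full aunt/uncle↔niece/nephew: two paths of length 3 through the shared grandparent pair: r = 2·(1/2)^3 = 1/4).
Summing one r·B term per recipient: 3·0.5·0.301 + 1·0.0625·0.529 + 4·0.25·0.511 = 0.9955625.
0.9955625 > 0.61: the indirect benefit exceeds the cost.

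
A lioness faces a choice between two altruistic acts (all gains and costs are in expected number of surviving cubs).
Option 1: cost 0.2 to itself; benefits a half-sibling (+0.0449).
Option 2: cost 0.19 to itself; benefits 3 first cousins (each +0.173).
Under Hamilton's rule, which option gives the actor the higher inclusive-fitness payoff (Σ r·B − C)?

Option 1: r to a half-sibling = 0.25.
Option 1: Σ r·B − C = (1·0.25·0.0449) − 0.2 = -0.188775.
Option 2: r to a first cousin = 0.125.
Option 2: Σ r·B − C = (3·0.125·0.173) − 0.19 = -0.125125.
Option 2 has the higher net inclusive-fitness payoff.

Option 2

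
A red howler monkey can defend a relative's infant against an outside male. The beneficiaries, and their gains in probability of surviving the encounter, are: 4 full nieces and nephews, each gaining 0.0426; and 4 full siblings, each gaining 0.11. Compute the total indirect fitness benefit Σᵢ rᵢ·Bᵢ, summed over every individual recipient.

r to a full niece or nephew = 1/4 (full aunt/uncle↔niece/nephew: two paths of length 3 through the shared grandparent pair: r = 2·(1/2)^3 = 1/4).
r to a full sibling = 0.5 (full sibs share both parents — two paths of length 2: r = 2·(1/2)^2 = 1/2).
Summing one r·B term per recipient: 4·0.25·0.0426 + 4·0.5·0.11 = 0.2626.

0.2626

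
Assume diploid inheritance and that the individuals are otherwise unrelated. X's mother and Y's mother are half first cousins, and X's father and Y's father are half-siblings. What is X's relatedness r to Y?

0.078125

Relatedness sums over independent paths through distinct common ancestors.
X and Y are related in two ways: half second cousins through their mothers (r = 1/64) and half first cousins through their fathers (r = 1/16).
r = 1/64 + 1/16 = 5/64 = 0.078125.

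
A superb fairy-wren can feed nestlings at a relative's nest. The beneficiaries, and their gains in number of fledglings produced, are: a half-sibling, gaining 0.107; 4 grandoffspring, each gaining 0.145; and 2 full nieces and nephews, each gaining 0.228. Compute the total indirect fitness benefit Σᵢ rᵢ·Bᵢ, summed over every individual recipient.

r to a half-sibling = 1/4 (half-sibs share one parent — one path of length 2: r = (1/2)^2 = 1/4).
r to a grandoffspring = 0.25 (two parent–offspring links: r = (1/2)^2 = 1/4).
r to a full niece or nephew = 1/4 (full aunt/uncle↔niece/nephew: two paths of length 3 through the shared grandparent pair: r = 2·(1/2)^3 = 1/4).
Summing one r·B term per recipient: 1·0.25·0.107 + 4·0.25·0.145 + 2·0.25·0.228 = 0.28575.

0.28575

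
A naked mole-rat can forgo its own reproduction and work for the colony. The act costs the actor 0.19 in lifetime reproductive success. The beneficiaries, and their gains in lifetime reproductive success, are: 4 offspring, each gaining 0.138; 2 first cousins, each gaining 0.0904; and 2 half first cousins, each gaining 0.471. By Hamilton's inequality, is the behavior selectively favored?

Yes

Hamilton's rule: the trait is favored when the sum of r·B over every recipient exceeds the actor's cost C.
r to an offspring = 1/2 (one parent–offspring link: r = (1/2)^1 = 1/2).
r to a first cousin = 0.125 (first cousins share one grandparent pair — two paths of length 4: r = 2·(1/2)^4 = 1/8).
r to a half first cousin = 0.0625 (half first cousins share one grandparent — one path of length 4: r = (1/2)^4 = 1/16).
Summing one r·B term per recipient: 4·0.5·0.138 + 2·0.125·0.0904 + 2·0.0625·0.471 = 0.357475.
0.357475 > 0.19: the indirect benefit exceeds the cost.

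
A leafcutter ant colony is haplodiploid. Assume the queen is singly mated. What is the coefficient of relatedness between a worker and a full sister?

Haplodiploid full sisters inherit their father's entire haploid genome identically (contributing 1/2) and on average half of their mother's contribution (1/2 · 1/2 = 1/4); r = 1/2 + 1/4 = 3/4.

0.75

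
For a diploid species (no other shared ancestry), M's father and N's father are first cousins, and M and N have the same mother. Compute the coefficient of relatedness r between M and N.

With two independent routes of shared ancestry, r is the sum of the two contributions.
M and N are related in two ways: second cousins through their fathers (r = 1/32) and half-sibs through their shared mother (r = 1/4).
r = 1/32 + 1/4 = 9/32 = 0.28125.

0.28125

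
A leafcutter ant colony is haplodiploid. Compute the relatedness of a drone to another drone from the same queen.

Haploid brothers each carry a random half of the queen's diploid genome, so on average they share half: r = 1/2.

0.5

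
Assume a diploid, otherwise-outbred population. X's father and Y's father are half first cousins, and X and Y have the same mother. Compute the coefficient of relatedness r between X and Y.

With two independent routes of shared ancestry, r is the sum of the two contributions.
X and Y are related in two ways: half second cousins through their fathers (r = 1/64) and half-sibs through their shared mother (r = 1/4).
r = 1/64 + 1/4 = 17/64 = 0.265625.

0.265625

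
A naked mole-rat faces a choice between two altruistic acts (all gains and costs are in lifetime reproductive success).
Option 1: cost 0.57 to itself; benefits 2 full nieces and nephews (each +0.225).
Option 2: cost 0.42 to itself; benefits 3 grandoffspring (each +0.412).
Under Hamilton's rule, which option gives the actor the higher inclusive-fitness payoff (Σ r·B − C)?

Option 2

Option 1: r to a full niece or nephew = 0.25.
Option 1: Σ r·B − C = (2·0.25·0.225) − 0.57 = -0.4575.
Option 2: r to a grandoffspring = 0.25.
Option 2: Σ r·B − C = (3·0.25·0.412) − 0.42 = -0.111.
Option 2 has the higher net inclusive-fitness payoff.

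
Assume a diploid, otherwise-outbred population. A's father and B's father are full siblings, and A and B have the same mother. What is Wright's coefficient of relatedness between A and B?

Wright's path rule: contributions from independent ancestry routes add.
A and B are related in two ways: first cousins through their fathers (r = 1/8) and half-sibs through their shared mother (r = 1/4).
r = 1/8 + 1/4 = 3/8 = 0.375.

0.375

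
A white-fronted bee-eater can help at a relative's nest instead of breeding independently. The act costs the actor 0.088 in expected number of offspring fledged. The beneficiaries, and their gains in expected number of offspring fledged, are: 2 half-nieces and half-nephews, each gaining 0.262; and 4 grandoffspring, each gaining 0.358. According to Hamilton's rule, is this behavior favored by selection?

Yes

Hamilton's rule: the trait is favored when the sum of r·B over every recipient exceeds the actor's cost C.
r to a half-niece or half-nephew = 0.125 (half-aunt/uncle↔niece/nephew: one path of length 3: r = (1/2)^3 = 1/8).
r to a grandoffspring = 1/4 (two parent–offspring links: r = (1/2)^2 = 1/4).
Summing one r·B term per recipient: 2·0.125·0.262 + 4·0.25·0.358 = 0.4235.
0.4235 > 0.088: the indirect benefit exceeds the cost.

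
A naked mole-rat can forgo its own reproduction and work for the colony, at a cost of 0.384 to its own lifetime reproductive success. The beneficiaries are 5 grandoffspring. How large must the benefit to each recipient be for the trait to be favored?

r to a grandoffspring = 1/4 (two parent–offspring links: r = (1/2)^2 = 1/4).
Hamilton's rule with n recipients of equal r: n·r·B > C, so B > C/(n·r) = 0.384/(5·0.25) = 0.3072.

0.3072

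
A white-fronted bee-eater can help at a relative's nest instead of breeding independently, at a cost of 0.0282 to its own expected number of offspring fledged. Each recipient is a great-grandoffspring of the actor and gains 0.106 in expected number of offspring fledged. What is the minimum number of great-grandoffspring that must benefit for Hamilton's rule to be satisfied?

3

r to a great-grandoffspring = 1/8 (three parent–offspring links: r = (1/2)^3 = 1/8).
Hamilton's rule: n·r·B > C  ⇒  n > C/(r·B) = 0.0282/(0.125·0.106) = 2.128.
The smallest integer exceeding 2.128 is 3.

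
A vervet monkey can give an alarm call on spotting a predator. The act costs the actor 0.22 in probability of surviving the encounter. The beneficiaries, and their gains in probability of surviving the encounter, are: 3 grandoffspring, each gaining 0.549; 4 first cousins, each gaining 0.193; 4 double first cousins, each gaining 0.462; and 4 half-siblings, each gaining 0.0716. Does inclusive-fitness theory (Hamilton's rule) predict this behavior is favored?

Yes

Hamilton's rule: the trait is favored when the sum of r·B over every recipient exceeds the actor's cost C.
r to a grandoffspring = 0.25 (two parent–offspring links: r = (1/2)^2 = 1/4).
r to a first cousin = 0.125 (first cousins share one grandparent pair — two paths of length 4: r = 2·(1/2)^4 = 1/8).
r to a double first cousin = 1/4 (double first cousins share both grandparent pairs — four paths of length 4: r = 4·(1/2)^4 = 1/4).
r to a half-sibling = 0.25 (half-sibs share one parent — one path of length 2: r = (1/2)^2 = 1/4).
Summing one r·B term per recipient: 3·0.25·0.549 + 4·0.125·0.193 + 4·0.25·0.462 + 4·0.25·0.0716 = 1.04185.
1.04185 > 0.22: the indirect benefit exceeds the cost.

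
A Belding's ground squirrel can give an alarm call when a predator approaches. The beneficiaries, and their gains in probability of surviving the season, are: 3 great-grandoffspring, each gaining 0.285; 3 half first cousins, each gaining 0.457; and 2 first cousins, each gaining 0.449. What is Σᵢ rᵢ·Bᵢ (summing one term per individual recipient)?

r to a great-grandoffspring = 1/8 (three parent–offspring links: r = (1/2)^3 = 1/8).
r to a half first cousin = 1/16 (half first cousins share one grandparent — one path of length 4: r = (1/2)^4 = 1/16).
r to a first cousin = 0.125 (first cousins share one grandparent pair — two paths of length 4: r = 2·(1/2)^4 = 1/8).
Summing one r·B term per recipient: 3·0.125·0.285 + 3·0.0625·0.457 + 2·0.125·0.449 = 0.3048125.

0.3048125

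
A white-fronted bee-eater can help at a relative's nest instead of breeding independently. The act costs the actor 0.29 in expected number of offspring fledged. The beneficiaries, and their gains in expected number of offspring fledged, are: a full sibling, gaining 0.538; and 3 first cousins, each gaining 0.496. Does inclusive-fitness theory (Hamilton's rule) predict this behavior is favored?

Hamilton's rule: the trait is favored when the sum of r·B over every recipient exceeds the actor's cost C.
r to a full sibling = 0.5 (full sibs share both parents — two paths of length 2: r = 2·(1/2)^2 = 1/2).
r to a first cousin = 0.125 (first cousins share one grandparent pair — two paths of length 4: r = 2·(1/2)^4 = 1/8).
Summing one r·B term per recipient: 1·0.5·0.538 + 3·0.125·0.496 = 0.455.
0.455 > 0.29: the indirect benefit exceeds the cost.

Yes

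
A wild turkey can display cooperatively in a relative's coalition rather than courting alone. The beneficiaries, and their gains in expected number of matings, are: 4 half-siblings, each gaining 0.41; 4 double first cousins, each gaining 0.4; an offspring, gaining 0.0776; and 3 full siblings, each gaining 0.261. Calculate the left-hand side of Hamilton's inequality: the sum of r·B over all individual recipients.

1.2403

r to a half-sibling = 1/4 (half-sibs share one parent — one path of length 2: r = (1/2)^2 = 1/4).
r to a double first cousin = 1/4 (double first cousins share both grandparent pairs — four paths of length 4: r = 4·(1/2)^4 = 1/4).
r to an offspring = 0.5 (one parent–offspring link: r = (1/2)^1 = 1/2).
r to a full sibling = 1/2 (full sibs share both parents — two paths of length 2: r = 2·(1/2)^2 = 1/2).
Summing one r·B term per recipient: 4·0.25·0.41 + 4·0.25·0.4 + 1·0.5·0.0776 + 3·0.5·0.261 = 1.2403.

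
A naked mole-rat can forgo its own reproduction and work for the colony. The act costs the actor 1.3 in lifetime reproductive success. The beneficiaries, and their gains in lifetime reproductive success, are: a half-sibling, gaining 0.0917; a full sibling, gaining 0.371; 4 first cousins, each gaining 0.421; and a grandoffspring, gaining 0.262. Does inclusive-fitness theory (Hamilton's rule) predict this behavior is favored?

Hamilton's rule: the trait is favored when the sum of r·B over every recipient exceeds the actor's cost C.
r to a half-sibling = 0.25 (half-sibs share one parent — one path of length 2: r = (1/2)^2 = 1/4).
r to a full sibling = 1/2 (full sibs share both parents — two paths of length 2: r = 2·(1/2)^2 = 1/2).
r to a first cousin = 0.125 (first cousins share one grandparent pair — two paths of length 4: r = 2·(1/2)^4 = 1/8).
r to a grandoffspring = 0.25 (two parent–offspring links: r = (1/2)^2 = 1/4).
Summing one r·B term per recipient: 1·0.25·0.0917 + 1·0.5·0.371 + 4·0.125·0.421 + 1·0.25·0.262 = 0.484425.
0.484425 < 1.3: the indirect benefit is less than the cost.

No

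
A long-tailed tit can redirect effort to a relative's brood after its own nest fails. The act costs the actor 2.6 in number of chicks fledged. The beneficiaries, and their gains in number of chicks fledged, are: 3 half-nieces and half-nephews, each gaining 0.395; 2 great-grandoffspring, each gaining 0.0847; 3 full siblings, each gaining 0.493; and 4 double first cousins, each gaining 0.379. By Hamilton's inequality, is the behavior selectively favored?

No

Hamilton's rule: the trait is favored when the sum of r·B over every recipient exceeds the actor's cost C.
r to a half-niece or half-nephew = 1/8 (half-aunt/uncle↔niece/nephew: one path of length 3: r = (1/2)^3 = 1/8).
r to a great-grandoffspring = 0.125 (three parent–offspring links: r = (1/2)^3 = 1/8).
r to a full sibling = 0.5 (full sibs share both parents — two paths of length 2: r = 2·(1/2)^2 = 1/2).
r to a double first cousin = 1/4 (double first cousins share both grandparent pairs — four paths of length 4: r = 4·(1/2)^4 = 1/4).
Summing one r·B term per recipient: 3·0.125·0.395 + 2·0.125·0.0847 + 3·0.5·0.493 + 4·0.25·0.379 = 1.2878.
1.2878 < 2.6: the indirect benefit is less than the cost.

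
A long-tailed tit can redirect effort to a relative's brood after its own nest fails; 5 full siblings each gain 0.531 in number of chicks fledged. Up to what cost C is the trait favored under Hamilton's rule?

r to a full sibling = 0.5 (full sibs share both parents — two paths of length 2: r = 2·(1/2)^2 = 1/2).
Hamilton's rule: n·r·B > C, so the trait is favored while C < n·r·B = 5·0.5·0.531 = 1.3275.

1.3275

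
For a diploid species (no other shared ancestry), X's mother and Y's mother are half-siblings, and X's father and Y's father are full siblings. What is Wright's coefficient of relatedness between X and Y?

0.1875

Independent pedigree routes through distinct common ancestors add.
X and Y are related in two ways: half first cousins through their mothers (r = 1/16) and first cousins through their fathers (r = 1/8).
r = 1/16 + 1/8 = 0.1875.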